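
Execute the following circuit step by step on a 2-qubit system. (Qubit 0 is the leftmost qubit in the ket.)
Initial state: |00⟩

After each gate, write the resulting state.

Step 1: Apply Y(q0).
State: i|10⟩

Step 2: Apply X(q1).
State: i|11⟩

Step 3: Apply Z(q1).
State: -i|11⟩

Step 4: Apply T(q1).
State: (1/√2 - (1/√2)i)|11⟩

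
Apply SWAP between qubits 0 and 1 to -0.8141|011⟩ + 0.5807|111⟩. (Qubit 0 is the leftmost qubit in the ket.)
-0.8141|101⟩ + 0.5807|111⟩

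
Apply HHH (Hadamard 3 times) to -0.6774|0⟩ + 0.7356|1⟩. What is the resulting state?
0.04115|0⟩ - 0.9991|1⟩

H² = I, so H^3 = H: a single Hadamard. With (a, b) = (-0.6774, 0.7356), H gives ((a + b)/√2, (a − b)/√2) = (0.04115, -0.9991).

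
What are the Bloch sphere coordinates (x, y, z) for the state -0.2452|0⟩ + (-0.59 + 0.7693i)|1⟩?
(0.2893, -0.3773, -0.8798)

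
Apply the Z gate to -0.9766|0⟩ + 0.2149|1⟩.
-0.9766|0⟩ - 0.2149|1⟩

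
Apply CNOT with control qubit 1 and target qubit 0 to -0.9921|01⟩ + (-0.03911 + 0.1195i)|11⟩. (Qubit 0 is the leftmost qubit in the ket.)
(-0.03911 + 0.1195i)|01⟩ - 0.9921|11⟩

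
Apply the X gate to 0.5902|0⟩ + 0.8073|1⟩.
0.8073|0⟩ + 0.5902|1⟩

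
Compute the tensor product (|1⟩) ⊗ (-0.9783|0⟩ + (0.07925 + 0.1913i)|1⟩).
-0.9783|10⟩ + (0.07925 + 0.1913i)|11⟩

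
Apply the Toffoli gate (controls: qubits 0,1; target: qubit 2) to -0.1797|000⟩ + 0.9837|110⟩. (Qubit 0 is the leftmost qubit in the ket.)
-0.1797|000⟩ + 0.9837|111⟩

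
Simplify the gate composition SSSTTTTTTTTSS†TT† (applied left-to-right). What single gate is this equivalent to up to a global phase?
S†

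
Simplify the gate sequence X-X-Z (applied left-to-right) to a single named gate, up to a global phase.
Z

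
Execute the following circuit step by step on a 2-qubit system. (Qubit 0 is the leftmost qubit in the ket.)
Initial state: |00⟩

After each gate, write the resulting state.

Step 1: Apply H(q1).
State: 1/√2|00⟩ + 1/√2|01⟩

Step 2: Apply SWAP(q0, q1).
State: 1/√2|00⟩ + 1/√2|10⟩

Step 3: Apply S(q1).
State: 1/√2|00⟩ + 1/√2|10⟩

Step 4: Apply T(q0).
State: 1/√2|00⟩ + (1/2 + (1/2)i)|10⟩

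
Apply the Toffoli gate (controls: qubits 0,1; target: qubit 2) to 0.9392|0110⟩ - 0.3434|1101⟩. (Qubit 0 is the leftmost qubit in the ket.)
0.9392|0110⟩ - 0.3434|1111⟩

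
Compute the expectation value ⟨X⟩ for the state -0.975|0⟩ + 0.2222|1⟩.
-0.4333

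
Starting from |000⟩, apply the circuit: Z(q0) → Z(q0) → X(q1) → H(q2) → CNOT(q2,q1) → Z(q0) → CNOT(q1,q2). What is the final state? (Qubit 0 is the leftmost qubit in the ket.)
1/√2|001⟩ + 1/√2|011⟩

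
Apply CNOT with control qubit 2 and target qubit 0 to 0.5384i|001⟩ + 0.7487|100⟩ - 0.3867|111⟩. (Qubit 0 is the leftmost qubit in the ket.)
-0.3867|011⟩ + 0.7487|100⟩ + 0.5384i|101⟩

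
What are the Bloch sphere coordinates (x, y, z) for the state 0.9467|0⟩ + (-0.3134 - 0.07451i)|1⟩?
(-0.5934, -0.1411, 0.7925)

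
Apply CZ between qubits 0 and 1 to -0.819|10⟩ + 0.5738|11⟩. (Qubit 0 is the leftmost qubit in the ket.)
-0.819|10⟩ - 0.5738|11⟩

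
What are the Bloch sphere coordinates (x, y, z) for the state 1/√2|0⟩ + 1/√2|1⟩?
(1, 0, 0)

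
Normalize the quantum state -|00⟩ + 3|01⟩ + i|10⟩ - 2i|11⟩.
-0.2582|00⟩ + 0.7746|01⟩ + 0.2582i|10⟩ - 0.5164i|11⟩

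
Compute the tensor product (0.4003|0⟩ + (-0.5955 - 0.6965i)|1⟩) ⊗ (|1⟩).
0.4003|01⟩ + (-0.5955 - 0.6965i)|11⟩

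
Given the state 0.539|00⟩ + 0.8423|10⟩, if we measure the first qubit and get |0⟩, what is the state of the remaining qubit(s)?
|0⟩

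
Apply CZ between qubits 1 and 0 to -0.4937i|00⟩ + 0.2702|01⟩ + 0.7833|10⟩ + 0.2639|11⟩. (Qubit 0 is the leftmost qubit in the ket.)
-0.4937i|00⟩ + 0.2702|01⟩ + 0.7833|10⟩ - 0.2639|11⟩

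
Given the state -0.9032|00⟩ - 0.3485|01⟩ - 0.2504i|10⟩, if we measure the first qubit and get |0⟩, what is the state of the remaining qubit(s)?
-0.933|0⟩ - 0.36|1⟩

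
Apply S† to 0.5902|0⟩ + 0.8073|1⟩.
0.5902|0⟩ - 0.8073i|1⟩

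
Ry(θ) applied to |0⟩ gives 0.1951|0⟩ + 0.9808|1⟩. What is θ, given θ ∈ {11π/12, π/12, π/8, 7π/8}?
7π/8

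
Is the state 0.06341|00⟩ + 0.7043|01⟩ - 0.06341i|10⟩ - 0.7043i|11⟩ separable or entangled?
Separable

Writing the state as a|00⟩ + b|01⟩ + c|10⟩ + d|11⟩, it is a product state iff ad − bc = 0.
Here (a, b, c, d) = (0.06341, 0.7043, -0.06341i, -0.7043i): ad − bc = (0.06341)(-0.7043i) − (0.7043)(-0.06341i) = 0, so the state is separable.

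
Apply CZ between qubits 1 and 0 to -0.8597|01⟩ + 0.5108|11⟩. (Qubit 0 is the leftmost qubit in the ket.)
-0.8597|01⟩ - 0.5108|11⟩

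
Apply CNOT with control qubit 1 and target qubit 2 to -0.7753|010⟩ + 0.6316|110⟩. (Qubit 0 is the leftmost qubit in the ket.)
-0.7753|011⟩ + 0.6316|111⟩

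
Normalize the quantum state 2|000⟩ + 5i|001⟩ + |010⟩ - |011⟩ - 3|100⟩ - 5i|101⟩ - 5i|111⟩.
0.2108|000⟩ + 0.527i|001⟩ + 0.1054|010⟩ - 0.1054|011⟩ - 0.3162|100⟩ - 0.527i|101⟩ - 0.527i|111⟩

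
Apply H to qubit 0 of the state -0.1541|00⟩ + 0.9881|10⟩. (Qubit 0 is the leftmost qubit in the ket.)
0.5897|00⟩ - 0.8077|10⟩

H on qubit 0 mixes each pair of kets that differ only in qubit 0: amplitudes (a, b) of (|…0…⟩, |…1…⟩) become ((a + b)/√2, (a − b)/√2). Kets absent from the input have amplitude 0.
(|00⟩, |10⟩): (a, b) = (-0.1541, 0.9881) → (0.5897, -0.8077)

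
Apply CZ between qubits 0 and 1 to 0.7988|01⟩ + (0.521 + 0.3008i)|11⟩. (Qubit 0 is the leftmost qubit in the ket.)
0.7988|01⟩ + (-0.521 - 0.3008i)|11⟩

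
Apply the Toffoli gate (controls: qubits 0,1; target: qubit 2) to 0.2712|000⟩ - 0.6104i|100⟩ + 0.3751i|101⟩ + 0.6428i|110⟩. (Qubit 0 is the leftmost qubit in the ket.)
0.2712|000⟩ - 0.6104i|100⟩ + 0.3751i|101⟩ + 0.6428i|111⟩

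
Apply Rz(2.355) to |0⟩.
(0.3832 - 0.9237i)|0⟩

Rz(2.355) = [[e^(−iθ/2), 0], [0, e^(iθ/2)]] with e^(±iθ/2) = cos(θ/2) ± i·sin(θ/2); θ = 2.355, cos(θ/2) ≈ 0.383235, sin(θ/2) ≈ 0.923651.
With a = amp(|0⟩) = 1 and b = amp(|1⟩) = 0:
new amp(|0⟩) = (0.383235 - 0.923651i)·a = (0.3832 - 0.9237i)
new amp(|1⟩) = (0.383235 + 0.923651i)·b = 0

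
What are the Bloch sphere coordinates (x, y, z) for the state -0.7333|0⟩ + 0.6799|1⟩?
(-0.9971, 0, 0.07546)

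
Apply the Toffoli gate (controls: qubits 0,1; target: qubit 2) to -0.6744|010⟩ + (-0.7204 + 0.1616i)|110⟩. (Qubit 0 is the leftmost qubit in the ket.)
-0.6744|010⟩ + (-0.7204 + 0.1616i)|111⟩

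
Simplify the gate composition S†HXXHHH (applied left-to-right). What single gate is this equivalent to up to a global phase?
S†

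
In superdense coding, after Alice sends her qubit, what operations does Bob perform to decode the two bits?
CNOT (Alice's qubit controls Bob's), then H on Alice's qubit, then measure both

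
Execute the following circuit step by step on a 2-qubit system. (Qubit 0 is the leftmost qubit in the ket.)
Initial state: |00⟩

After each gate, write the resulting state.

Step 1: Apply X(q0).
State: |10⟩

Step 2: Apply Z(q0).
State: -|10⟩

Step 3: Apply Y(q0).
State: i|00⟩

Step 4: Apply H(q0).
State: (1/√2)i|00⟩ + (1/√2)i|10⟩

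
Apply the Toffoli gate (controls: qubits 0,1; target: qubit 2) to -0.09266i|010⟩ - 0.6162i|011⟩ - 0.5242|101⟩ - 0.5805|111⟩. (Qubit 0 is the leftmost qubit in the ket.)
-0.09266i|010⟩ - 0.6162i|011⟩ - 0.5242|101⟩ - 0.5805|110⟩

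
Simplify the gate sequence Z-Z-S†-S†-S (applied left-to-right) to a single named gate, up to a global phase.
S†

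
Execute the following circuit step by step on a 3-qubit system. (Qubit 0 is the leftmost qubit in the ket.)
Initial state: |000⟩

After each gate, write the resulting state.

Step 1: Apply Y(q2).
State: i|001⟩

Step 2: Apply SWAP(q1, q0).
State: i|001⟩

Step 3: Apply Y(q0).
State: -|101⟩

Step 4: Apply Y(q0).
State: i|001⟩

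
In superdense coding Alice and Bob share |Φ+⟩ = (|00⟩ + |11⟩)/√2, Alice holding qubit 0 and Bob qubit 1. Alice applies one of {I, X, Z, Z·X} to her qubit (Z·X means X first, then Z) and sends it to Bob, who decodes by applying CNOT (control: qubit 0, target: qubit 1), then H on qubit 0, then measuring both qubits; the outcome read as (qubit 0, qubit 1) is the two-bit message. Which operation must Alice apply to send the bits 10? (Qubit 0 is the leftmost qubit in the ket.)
Z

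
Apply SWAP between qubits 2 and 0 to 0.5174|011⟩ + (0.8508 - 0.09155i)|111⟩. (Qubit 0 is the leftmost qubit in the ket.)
0.5174|110⟩ + (0.8508 - 0.09155i)|111⟩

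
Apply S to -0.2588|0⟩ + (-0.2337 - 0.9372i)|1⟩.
-0.2588|0⟩ + (0.9372 - 0.2337i)|1⟩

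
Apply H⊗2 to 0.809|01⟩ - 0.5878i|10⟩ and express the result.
(0.4045 - 0.2939i)|00⟩ + (-0.4045 - 0.2939i)|01⟩ + (0.4045 + 0.2939i)|10⟩ + (-0.4045 + 0.2939i)|11⟩

H⊗2 gives amp(|y⟩) = (1/2) Σ_x (−1)^(x·y) amp(|x⟩), where x·y is the number of positions in which both x and y have a 1.
|00⟩: (0.809 - 0.5878i)/2 = (0.4045 - 0.2939i)
|01⟩: (-0.809 - 0.5878i)/2 = (-0.4045 - 0.2939i)
|10⟩: (0.809 + 0.5878i)/2 = (0.4045 + 0.2939i)
|11⟩: (-0.809 + 0.5878i)/2 = (-0.4045 + 0.2939i)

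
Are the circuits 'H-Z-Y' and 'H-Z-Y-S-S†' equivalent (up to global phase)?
Yes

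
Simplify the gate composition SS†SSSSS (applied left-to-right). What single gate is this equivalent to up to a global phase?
S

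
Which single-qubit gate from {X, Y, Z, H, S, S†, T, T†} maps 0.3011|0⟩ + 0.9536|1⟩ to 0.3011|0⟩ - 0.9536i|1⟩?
S†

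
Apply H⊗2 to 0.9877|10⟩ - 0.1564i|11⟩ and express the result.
(0.4939 - 0.0782i)|00⟩ + (0.4939 + 0.0782i)|01⟩ + (-0.4939 + 0.0782i)|10⟩ + (-0.4939 - 0.0782i)|11⟩

H⊗2 gives amp(|y⟩) = (1/2) Σ_x (−1)^(x·y) amp(|x⟩), where x·y is the number of positions in which both x and y have a 1.
|00⟩: (0.9877 - 0.1564i)/2 = (0.4939 - 0.0782i)
|01⟩: (0.9877 + 0.1564i)/2 = (0.4939 + 0.0782i)
|10⟩: (-0.9877 + 0.1564i)/2 = (-0.4939 + 0.0782i)
|11⟩: (-0.9877 - 0.1564i)/2 = (-0.4939 - 0.0782i)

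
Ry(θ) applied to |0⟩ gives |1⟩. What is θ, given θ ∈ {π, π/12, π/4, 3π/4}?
π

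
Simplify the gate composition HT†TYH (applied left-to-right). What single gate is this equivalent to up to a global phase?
Y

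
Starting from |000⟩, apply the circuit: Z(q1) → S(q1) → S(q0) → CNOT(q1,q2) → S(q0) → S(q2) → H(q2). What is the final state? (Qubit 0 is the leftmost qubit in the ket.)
1/√2|000⟩ + 1/√2|001⟩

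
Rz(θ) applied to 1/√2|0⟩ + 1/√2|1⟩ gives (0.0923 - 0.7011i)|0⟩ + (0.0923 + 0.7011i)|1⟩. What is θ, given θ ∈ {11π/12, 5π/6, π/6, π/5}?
11π/12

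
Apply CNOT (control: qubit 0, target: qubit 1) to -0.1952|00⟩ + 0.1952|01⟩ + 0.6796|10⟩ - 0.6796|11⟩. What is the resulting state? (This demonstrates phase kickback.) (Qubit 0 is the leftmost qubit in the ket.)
-0.1952|00⟩ + 0.1952|01⟩ - 0.6796|10⟩ + 0.6796|11⟩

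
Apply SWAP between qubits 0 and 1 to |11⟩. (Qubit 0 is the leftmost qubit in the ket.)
|11⟩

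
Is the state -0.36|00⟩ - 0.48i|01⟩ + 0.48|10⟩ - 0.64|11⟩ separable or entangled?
Entangled

Writing the state as a|00⟩ + b|01⟩ + c|10⟩ + d|11⟩, it is a product state iff ad − bc = 0.
Here (a, b, c, d) = (-0.36, -0.48i, 0.48, -0.64): ad − bc = (-0.36)(-0.64) − (-0.48i)(0.48) = (0.2304 + 0.2304i) ≠ 0, so the state is entangled.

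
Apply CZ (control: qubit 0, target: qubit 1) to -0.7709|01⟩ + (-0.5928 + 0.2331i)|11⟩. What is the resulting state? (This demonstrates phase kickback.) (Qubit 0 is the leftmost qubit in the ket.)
-0.7709|01⟩ + (0.5928 - 0.2331i)|11⟩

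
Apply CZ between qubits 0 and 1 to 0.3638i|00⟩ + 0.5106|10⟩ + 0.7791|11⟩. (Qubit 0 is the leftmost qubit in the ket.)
0.3638i|00⟩ + 0.5106|10⟩ - 0.7791|11⟩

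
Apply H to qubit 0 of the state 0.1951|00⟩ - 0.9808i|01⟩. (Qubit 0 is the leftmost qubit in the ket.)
0.138|00⟩ - 0.6935i|01⟩ + 0.138|10⟩ - 0.6935i|11⟩

H on qubit 0 mixes each pair of kets that differ only in qubit 0: amplitudes (a, b) of (|…0…⟩, |…1…⟩) become ((a + b)/√2, (a − b)/√2). Kets absent from the input have amplitude 0.
(|00⟩, |10⟩): (a, b) = (0.1951, 0) → (0.138, 0.138)
(|01⟩, |11⟩): (a, b) = (-0.9808i, 0) → (-0.6935i, -0.6935i)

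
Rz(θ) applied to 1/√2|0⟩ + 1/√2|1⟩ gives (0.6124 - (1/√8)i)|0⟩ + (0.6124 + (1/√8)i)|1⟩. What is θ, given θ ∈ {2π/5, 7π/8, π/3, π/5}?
π/3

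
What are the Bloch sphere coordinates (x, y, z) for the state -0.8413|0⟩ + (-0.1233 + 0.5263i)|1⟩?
(0.2075, -0.8856, 0.4156)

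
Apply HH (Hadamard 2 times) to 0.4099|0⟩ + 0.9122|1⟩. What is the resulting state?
0.4099|0⟩ + 0.9122|1⟩

H² = I, so an even number of Hadamards cancels: H^2 = I and the state is unchanged.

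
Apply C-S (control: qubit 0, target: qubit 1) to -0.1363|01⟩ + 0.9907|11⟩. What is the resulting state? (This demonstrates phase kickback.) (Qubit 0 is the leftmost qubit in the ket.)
-0.1363|01⟩ + 0.9907i|11⟩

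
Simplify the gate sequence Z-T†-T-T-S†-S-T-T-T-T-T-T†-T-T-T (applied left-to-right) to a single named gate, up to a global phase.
Z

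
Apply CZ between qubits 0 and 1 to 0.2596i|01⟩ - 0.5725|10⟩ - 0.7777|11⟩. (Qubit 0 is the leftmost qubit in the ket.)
0.2596i|01⟩ - 0.5725|10⟩ + 0.7777|11⟩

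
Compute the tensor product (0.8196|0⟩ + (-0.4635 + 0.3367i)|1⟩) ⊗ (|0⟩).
0.8196|00⟩ + (-0.4635 + 0.3367i)|10⟩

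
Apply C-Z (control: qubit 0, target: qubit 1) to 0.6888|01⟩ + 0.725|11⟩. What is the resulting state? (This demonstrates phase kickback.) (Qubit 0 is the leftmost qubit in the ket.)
0.6888|01⟩ - 0.725|11⟩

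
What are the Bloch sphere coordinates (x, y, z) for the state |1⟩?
(0, 0, -1)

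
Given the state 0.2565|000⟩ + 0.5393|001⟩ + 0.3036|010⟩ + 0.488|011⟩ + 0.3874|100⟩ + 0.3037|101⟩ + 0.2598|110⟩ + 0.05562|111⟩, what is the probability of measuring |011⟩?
0.2381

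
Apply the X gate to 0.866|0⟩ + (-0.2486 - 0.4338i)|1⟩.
(-0.2486 - 0.4338i)|0⟩ + 0.866|1⟩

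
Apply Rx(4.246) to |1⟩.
-0.8514i|0⟩ - 0.5246|1⟩

Rx(4.246) = [[cos(θ/2), −i·sin(θ/2)], [−i·sin(θ/2), cos(θ/2)]]; θ = 4.246, cos(θ/2) ≈ -0.524565, sin(θ/2) ≈ 0.851371.
With a = amp(|0⟩) = 0 and b = amp(|1⟩) = 1:
new amp(|0⟩) = (-0.524565)·a + (-0.851371i)·b = -0.8514i
new amp(|1⟩) = (-0.851371i)·a + (-0.524565)·b = -0.5246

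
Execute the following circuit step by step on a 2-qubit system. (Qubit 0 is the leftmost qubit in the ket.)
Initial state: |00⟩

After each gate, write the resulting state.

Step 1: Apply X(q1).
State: |01⟩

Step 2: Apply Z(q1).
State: -|01⟩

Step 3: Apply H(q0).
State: -1/√2|01⟩ - 1/√2|11⟩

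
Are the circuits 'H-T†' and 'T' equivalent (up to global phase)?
No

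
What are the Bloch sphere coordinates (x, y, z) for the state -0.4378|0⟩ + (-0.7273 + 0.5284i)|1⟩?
(0.6368, -0.4627, -0.6165)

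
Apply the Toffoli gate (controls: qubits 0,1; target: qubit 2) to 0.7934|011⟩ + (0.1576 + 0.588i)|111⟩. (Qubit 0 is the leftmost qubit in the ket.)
0.7934|011⟩ + (0.1576 + 0.588i)|110⟩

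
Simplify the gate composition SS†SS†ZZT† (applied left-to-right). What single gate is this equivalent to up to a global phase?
T†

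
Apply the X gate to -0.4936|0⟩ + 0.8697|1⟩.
0.8697|0⟩ - 0.4936|1⟩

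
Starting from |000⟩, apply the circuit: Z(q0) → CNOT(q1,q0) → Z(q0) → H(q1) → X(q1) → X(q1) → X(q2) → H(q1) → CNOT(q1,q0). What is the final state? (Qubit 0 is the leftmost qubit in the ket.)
|001⟩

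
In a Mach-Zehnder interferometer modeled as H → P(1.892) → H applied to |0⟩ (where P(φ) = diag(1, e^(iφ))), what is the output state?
(0.3421 + 0.4744i)|0⟩ + (0.6579 - 0.4744i)|1⟩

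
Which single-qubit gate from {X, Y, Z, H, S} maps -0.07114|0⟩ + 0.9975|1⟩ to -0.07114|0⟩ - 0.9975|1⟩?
Z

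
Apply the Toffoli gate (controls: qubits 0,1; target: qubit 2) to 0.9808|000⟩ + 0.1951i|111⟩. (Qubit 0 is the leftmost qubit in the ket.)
0.9808|000⟩ + 0.1951i|110⟩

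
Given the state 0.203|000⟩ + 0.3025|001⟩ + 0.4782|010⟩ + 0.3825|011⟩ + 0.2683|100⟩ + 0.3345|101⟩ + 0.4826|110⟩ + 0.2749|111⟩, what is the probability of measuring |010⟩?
0.2287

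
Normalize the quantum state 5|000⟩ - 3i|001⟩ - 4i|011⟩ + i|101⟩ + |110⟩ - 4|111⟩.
0.6063|000⟩ - 0.3638i|001⟩ - 0.4851i|011⟩ + 0.1213i|101⟩ + 0.1213|110⟩ - 0.4851|111⟩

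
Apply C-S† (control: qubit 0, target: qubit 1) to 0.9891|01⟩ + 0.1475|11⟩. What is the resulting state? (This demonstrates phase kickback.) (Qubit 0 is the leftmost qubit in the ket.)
0.9891|01⟩ - 0.1475i|11⟩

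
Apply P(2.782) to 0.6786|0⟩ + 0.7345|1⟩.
0.6786|0⟩ + (-0.6875 + 0.2585i)|1⟩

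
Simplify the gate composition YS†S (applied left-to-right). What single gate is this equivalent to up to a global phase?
Y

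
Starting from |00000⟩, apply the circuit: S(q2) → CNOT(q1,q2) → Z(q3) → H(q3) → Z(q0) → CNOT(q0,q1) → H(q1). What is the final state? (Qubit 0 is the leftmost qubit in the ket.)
1/2|00000⟩ + 1/2|00010⟩ + 1/2|01000⟩ + 1/2|01010⟩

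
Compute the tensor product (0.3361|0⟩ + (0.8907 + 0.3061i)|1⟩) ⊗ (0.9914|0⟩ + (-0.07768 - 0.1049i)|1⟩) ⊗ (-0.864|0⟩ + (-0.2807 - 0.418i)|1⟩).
-0.2879|000⟩ + (-0.09353 - 0.1393i)|001⟩ + (0.02256 + 0.03046i)|010⟩ + (-0.007409 + 0.02081i)|011⟩ + (-0.7629 - 0.2622i)|100⟩ + (-0.121 - 0.4543i)|101⟩ + (0.03204 + 0.1013i)|110⟩ + (-0.03859 + 0.0484i)|111⟩

amp(|b₁b₂…⟩) = product of the factor amplitudes for bits b₁, b₂, …; only kets whose every factor amplitude is nonzero survive.
|000⟩: (0.3361)(0.9914)(-0.864) = -0.2879
|001⟩: (0.3361)(0.9914)(-0.2807 - 0.418i) = (-0.09353 - 0.1393i)
|010⟩: (0.3361)(-0.07768 - 0.1049i)(-0.864) = (0.02256 + 0.03046i)
|011⟩: (0.3361)(-0.07768 - 0.1049i)(-0.2807 - 0.418i) = (-0.007409 + 0.02081i)
|100⟩: (0.8907 + 0.3061i)(0.9914)(-0.864) = (-0.7629 - 0.2622i)
|101⟩: (0.8907 + 0.3061i)(0.9914)(-0.2807 - 0.418i) = (-0.121 - 0.4543i)
|110⟩: (0.8907 + 0.3061i)(-0.07768 - 0.1049i)(-0.864) = (0.03204 + 0.1013i)
|111⟩: (0.8907 + 0.3061i)(-0.07768 - 0.1049i)(-0.2807 - 0.418i) = (-0.03859 + 0.0484i)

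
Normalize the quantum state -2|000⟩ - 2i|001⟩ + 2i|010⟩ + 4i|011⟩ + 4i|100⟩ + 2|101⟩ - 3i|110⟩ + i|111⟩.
-0.2626|000⟩ - 0.2626i|001⟩ + 0.2626i|010⟩ + 0.5252i|011⟩ + 0.5252i|100⟩ + 0.2626|101⟩ - 0.3939i|110⟩ + 0.1313i|111⟩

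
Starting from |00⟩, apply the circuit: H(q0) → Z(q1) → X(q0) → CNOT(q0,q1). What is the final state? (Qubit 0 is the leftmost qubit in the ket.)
1/√2|00⟩ + 1/√2|11⟩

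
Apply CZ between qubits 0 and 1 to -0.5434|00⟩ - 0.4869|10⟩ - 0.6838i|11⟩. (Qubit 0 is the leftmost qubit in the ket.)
-0.5434|00⟩ - 0.4869|10⟩ + 0.6838i|11⟩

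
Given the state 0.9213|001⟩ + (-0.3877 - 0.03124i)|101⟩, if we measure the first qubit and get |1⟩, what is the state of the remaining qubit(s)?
(-0.9968 - 0.08032i)|01⟩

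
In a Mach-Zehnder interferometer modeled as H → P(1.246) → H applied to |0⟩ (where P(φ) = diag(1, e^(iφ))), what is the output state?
(0.6596 + 0.4739i)|0⟩ + (0.3404 - 0.4739i)|1⟩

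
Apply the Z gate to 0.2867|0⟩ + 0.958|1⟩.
0.2867|0⟩ - 0.958|1⟩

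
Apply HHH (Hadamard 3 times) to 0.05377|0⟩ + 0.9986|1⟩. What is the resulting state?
0.7441|0⟩ - 0.6681|1⟩

H² = I, so H^3 = H: a single Hadamard. With (a, b) = (0.05377, 0.9986), H gives ((a + b)/√2, (a − b)/√2) = (0.7441, -0.6681).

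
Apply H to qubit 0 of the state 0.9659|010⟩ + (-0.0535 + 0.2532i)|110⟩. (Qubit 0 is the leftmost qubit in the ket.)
(0.6452 + 0.179i)|010⟩ + (0.7208 - 0.179i)|110⟩

H on qubit 0 mixes each pair of kets that differ only in qubit 0: amplitudes (a, b) of (|…0…⟩, |…1…⟩) become ((a + b)/√2, (a − b)/√2). Kets absent from the input have amplitude 0.
(|010⟩, |110⟩): (a, b) = (0.9659, (-0.0535 + 0.2532i)) → ((0.6452 + 0.179i), (0.7208 - 0.179i))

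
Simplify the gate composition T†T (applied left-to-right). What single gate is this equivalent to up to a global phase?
I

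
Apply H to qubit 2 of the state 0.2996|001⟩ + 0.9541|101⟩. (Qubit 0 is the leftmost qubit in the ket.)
0.2118|000⟩ - 0.2118|001⟩ + 0.6747|100⟩ - 0.6747|101⟩

H on qubit 2 mixes each pair of kets that differ only in qubit 2: amplitudes (a, b) of (|…0…⟩, |…1…⟩) become ((a + b)/√2, (a − b)/√2). Kets absent from the input have amplitude 0.
(|000⟩, |001⟩): (a, b) = (0, 0.2996) → (0.2118, -0.2118)
(|100⟩, |101⟩): (a, b) = (0, 0.9541) → (0.6747, -0.6747)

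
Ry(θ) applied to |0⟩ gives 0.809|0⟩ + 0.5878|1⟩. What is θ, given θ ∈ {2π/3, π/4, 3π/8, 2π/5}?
2π/5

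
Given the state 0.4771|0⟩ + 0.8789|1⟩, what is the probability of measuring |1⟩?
0.7725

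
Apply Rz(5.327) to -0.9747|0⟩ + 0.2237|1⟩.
(0.8654 + 0.4484i)|0⟩ + (-0.1986 + 0.1029i)|1⟩

Rz(5.327) = [[e^(−iθ/2), 0], [0, e^(iθ/2)]] with e^(±iθ/2) = cos(θ/2) ± i·sin(θ/2); θ = 5.327, cos(θ/2) ≈ -0.887874, sin(θ/2) ≈ 0.460087.
With a = amp(|0⟩) = -0.9747 and b = amp(|1⟩) = 0.2237:
new amp(|0⟩) = (-0.887874 - 0.460087i)·a = (0.8654 + 0.4484i)
new amp(|1⟩) = (-0.887874 + 0.460087i)·b = (-0.1986 + 0.1029i)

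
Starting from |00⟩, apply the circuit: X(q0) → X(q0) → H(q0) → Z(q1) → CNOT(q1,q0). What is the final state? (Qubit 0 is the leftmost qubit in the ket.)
1/√2|00⟩ + 1/√2|10⟩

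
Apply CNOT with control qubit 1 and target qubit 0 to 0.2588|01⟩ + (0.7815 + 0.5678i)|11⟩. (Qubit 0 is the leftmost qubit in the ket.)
(0.7815 + 0.5678i)|01⟩ + 0.2588|11⟩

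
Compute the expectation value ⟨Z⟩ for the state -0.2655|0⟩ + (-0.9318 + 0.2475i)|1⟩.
-0.859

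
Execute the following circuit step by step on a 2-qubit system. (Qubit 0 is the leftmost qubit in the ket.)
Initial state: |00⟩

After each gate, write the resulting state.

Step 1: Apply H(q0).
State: 1/√2|00⟩ + 1/√2|10⟩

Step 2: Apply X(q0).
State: 1/√2|00⟩ + 1/√2|10⟩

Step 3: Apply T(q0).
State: 1/√2|00⟩ + (1/2 + (1/2)i)|10⟩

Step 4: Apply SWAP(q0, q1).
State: 1/√2|00⟩ + (1/2 + (1/2)i)|01⟩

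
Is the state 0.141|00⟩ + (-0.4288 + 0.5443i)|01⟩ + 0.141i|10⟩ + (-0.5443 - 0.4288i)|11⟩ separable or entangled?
Separable

Writing the state as a|00⟩ + b|01⟩ + c|10⟩ + d|11⟩, it is a product state iff ad − bc = 0.
Here (a, b, c, d) = (0.141, (-0.4288 + 0.5443i), 0.141i, (-0.5443 - 0.4288i)): ad − bc = (0.141)(-0.5443 - 0.4288i) − (-0.4288 + 0.5443i)(0.141i) = 0, so the state is separable.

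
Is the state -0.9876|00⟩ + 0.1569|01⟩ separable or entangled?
Separable

Writing the state as a|00⟩ + b|01⟩ + c|10⟩ + d|11⟩, it is a product state iff ad − bc = 0.
Here (a, b, c, d) = (-0.9876, 0.1569, 0, 0): ad − bc = (-0.9876)(0) − (0.1569)(0) = 0, so the state is separable.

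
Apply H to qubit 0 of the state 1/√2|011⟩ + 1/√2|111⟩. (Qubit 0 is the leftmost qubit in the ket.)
|011⟩

H on qubit 0 mixes each pair of kets that differ only in qubit 0: amplitudes (a, b) of (|…0…⟩, |…1…⟩) become ((a + b)/√2, (a − b)/√2). Kets absent from the input have amplitude 0.
(|011⟩, |111⟩): (a, b) = (1/√2, 1/√2) → (1, 0)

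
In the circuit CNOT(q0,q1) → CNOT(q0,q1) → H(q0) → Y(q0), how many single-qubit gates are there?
2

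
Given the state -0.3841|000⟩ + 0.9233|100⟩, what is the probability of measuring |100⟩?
0.8525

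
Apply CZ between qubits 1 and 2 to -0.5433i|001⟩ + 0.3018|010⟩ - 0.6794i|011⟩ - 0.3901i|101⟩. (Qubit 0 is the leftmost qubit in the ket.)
-0.5433i|001⟩ + 0.3018|010⟩ + 0.6794i|011⟩ - 0.3901i|101⟩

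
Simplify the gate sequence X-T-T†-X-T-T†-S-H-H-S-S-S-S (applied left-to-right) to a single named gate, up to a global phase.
S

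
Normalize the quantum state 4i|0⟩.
i|0⟩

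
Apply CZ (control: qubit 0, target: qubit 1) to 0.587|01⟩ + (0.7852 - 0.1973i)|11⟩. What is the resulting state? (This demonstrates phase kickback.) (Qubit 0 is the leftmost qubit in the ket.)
0.587|01⟩ + (-0.7852 + 0.1973i)|11⟩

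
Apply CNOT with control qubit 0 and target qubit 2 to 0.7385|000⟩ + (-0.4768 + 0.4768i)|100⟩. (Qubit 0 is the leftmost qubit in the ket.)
0.7385|000⟩ + (-0.4768 + 0.4768i)|101⟩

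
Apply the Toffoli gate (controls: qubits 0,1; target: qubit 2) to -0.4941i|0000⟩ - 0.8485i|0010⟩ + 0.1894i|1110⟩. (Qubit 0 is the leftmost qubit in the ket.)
-0.4941i|0000⟩ - 0.8485i|0010⟩ + 0.1894i|1100⟩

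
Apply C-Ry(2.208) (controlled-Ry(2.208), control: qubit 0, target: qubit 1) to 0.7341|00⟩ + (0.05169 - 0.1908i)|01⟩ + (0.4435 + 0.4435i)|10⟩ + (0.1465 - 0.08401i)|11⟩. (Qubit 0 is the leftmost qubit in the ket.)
0.7341|00⟩ + (0.05169 - 0.1908i)|01⟩ + (0.06876 + 0.2746i)|10⟩ + (0.462 + 0.3582i)|11⟩

C-Ry(2.208) leaves the control-|0⟩ kets |00⟩, |01⟩ unchanged and applies Ry(2.208) to qubit 1 on the control-|1⟩ pair (|10⟩, |11⟩).
Ry(2.208) = [[cos(θ/2), −sin(θ/2)], [sin(θ/2), cos(θ/2)]]; θ = 2.208, cos(θ/2) ≈ 0.450028, sin(θ/2) ≈ 0.893015.
With a = amp(|10⟩) = (0.4435 + 0.4435i) and b = amp(|11⟩) = (0.1465 - 0.08401i):
new amp(|10⟩) = (0.450028)·a + (-0.893015)·b = (0.06876 + 0.2746i)
new amp(|11⟩) = (0.893015)·a + (0.450028)·b = (0.462 + 0.3582i)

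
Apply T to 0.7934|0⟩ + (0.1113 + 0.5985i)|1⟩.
0.7934|0⟩ + (-0.3445 + 0.5019i)|1⟩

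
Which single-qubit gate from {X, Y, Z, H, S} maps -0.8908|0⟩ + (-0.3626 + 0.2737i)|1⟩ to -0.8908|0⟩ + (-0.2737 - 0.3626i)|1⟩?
S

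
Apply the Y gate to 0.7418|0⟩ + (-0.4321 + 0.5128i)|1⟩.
(0.5128 + 0.4321i)|0⟩ + 0.7418i|1⟩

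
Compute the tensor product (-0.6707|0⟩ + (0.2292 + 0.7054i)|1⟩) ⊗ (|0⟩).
-0.6707|00⟩ + (0.2292 + 0.7054i)|10⟩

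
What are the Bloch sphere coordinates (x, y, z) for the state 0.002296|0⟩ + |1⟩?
(0.004592, 0, -1)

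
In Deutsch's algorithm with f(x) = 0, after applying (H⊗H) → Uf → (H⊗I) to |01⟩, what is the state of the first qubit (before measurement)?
|0⟩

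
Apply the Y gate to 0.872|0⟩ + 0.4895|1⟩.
-0.4895i|0⟩ + 0.872i|1⟩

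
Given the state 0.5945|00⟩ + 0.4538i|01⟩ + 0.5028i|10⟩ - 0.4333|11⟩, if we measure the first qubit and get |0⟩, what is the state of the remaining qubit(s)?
0.7949|0⟩ + 0.6068i|1⟩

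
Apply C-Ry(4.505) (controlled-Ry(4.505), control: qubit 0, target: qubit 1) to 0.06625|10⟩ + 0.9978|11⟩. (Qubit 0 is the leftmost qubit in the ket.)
-0.8165|10⟩ - 0.5773|11⟩

C-Ry(4.505) leaves the control-|0⟩ kets |00⟩, |01⟩ unchanged and applies Ry(4.505) to qubit 1 on the control-|1⟩ pair (|10⟩, |11⟩).
Ry(4.505) = [[cos(θ/2), −sin(θ/2)], [sin(θ/2), cos(θ/2)]]; θ = 4.505, cos(θ/2) ≈ -0.630117, sin(θ/2) ≈ 0.7765.
With a = amp(|10⟩) = 0.06625 and b = amp(|11⟩) = 0.9978:
new amp(|10⟩) = (-0.630117)·a + (-0.7765)·b = -0.8165
new amp(|11⟩) = (0.7765)·a + (-0.630117)·b = -0.5773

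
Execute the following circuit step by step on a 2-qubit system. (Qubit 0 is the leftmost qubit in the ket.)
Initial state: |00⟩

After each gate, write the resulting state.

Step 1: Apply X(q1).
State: |01⟩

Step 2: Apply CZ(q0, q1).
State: |01⟩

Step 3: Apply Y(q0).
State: i|11⟩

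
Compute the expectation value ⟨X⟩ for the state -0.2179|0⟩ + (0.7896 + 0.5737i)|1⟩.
-0.3441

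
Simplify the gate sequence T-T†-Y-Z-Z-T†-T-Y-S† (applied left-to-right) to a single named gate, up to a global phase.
S†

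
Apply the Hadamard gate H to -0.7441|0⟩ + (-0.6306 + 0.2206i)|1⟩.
(-0.9721 + 0.156i)|0⟩ + (-0.08026 - 0.156i)|1⟩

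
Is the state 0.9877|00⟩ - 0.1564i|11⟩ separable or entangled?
Entangled

Writing the state as a|00⟩ + b|01⟩ + c|10⟩ + d|11⟩, it is a product state iff ad − bc = 0.
Here (a, b, c, d) = (0.9877, 0, 0, -0.1564i): ad − bc = (0.9877)(-0.1564i) − (0)(0) = -0.1545i ≠ 0, so the state is entangled.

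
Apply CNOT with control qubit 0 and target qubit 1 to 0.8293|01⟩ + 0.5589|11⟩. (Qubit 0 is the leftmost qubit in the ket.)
0.8293|01⟩ + 0.5589|10⟩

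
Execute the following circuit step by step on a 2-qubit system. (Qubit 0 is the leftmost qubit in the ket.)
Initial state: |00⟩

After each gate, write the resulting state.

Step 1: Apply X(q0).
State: |10⟩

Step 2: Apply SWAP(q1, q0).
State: |01⟩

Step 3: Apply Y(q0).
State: i|11⟩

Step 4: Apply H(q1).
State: (1/√2)i|10⟩ - (1/√2)i|11⟩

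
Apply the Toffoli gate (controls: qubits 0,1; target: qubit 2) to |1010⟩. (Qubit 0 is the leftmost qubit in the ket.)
|1010⟩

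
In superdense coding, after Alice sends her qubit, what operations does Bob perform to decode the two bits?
CNOT (Alice's qubit controls Bob's), then H on Alice's qubit, then measure both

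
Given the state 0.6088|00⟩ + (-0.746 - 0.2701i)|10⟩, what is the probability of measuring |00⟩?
0.3706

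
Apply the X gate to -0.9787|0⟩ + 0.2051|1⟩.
0.2051|0⟩ - 0.9787|1⟩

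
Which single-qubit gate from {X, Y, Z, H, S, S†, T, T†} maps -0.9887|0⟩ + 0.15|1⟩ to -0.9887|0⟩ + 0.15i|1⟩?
S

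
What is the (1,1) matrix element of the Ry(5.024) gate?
-0.8083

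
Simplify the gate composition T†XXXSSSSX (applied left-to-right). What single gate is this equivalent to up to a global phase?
T†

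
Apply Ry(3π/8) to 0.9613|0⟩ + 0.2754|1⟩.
0.6463|0⟩ + 0.7631|1⟩

Ry(3π/8) = [[cos(θ/2), −sin(θ/2)], [sin(θ/2), cos(θ/2)]]; θ = 3π/8, cos(θ/2) ≈ 0.83147, sin(θ/2) ≈ 0.55557.
With a = amp(|0⟩) = 0.9613 and b = amp(|1⟩) = 0.2754:
new amp(|0⟩) = (0.83147)·a + (-0.55557)·b = 0.6463
new amp(|1⟩) = (0.55557)·a + (0.83147)·b = 0.7631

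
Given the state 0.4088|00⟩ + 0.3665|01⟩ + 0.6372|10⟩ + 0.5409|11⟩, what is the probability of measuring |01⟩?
0.1343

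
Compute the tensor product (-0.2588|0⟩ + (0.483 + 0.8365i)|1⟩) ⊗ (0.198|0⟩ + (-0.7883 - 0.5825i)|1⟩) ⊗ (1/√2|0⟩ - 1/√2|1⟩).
-0.03623|000⟩ + 0.03623|001⟩ + (0.1443 + 0.1066i)|010⟩ + (-0.1443 - 0.1066i)|011⟩ + (0.06762 + 0.1171i)|100⟩ + (-0.06762 - 0.1171i)|101⟩ + (0.07532 - 0.6652i)|110⟩ + (-0.07532 + 0.6652i)|111⟩

amp(|b₁b₂…⟩) = product of the factor amplitudes for bits b₁, b₂, …; only kets whose every factor amplitude is nonzero survive.
|000⟩: (-0.2588)(0.198)(1/√2) = -0.03623
|001⟩: (-0.2588)(0.198)(-1/√2) = 0.03623
|010⟩: (-0.2588)(-0.7883 - 0.5825i)(1/√2) = (0.1443 + 0.1066i)
|011⟩: (-0.2588)(-0.7883 - 0.5825i)(-1/√2) = (-0.1443 - 0.1066i)
|100⟩: (0.483 + 0.8365i)(0.198)(1/√2) = (0.06762 + 0.1171i)
|101⟩: (0.483 + 0.8365i)(0.198)(-1/√2) = (-0.06762 - 0.1171i)
|110⟩: (0.483 + 0.8365i)(-0.7883 - 0.5825i)(1/√2) = (0.07532 - 0.6652i)
|111⟩: (0.483 + 0.8365i)(-0.7883 - 0.5825i)(-1/√2) = (-0.07532 + 0.6652i)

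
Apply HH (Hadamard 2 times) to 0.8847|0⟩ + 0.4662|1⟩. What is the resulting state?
0.8847|0⟩ + 0.4662|1⟩

H² = I, so an even number of Hadamards cancels: H^2 = I and the state is unchanged.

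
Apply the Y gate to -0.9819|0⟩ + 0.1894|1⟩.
-0.1894i|0⟩ - 0.9819i|1⟩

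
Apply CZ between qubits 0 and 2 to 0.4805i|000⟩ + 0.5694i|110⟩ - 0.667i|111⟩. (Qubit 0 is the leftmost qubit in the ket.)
0.4805i|000⟩ + 0.5694i|110⟩ + 0.667i|111⟩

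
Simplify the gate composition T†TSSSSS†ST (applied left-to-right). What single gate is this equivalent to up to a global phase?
T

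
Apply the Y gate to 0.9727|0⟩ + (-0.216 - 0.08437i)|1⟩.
(-0.08437 + 0.216i)|0⟩ + 0.9727i|1⟩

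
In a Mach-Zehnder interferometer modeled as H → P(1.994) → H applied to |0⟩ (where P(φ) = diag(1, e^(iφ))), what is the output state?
(0.2947 + 0.4559i)|0⟩ + (0.7053 - 0.4559i)|1⟩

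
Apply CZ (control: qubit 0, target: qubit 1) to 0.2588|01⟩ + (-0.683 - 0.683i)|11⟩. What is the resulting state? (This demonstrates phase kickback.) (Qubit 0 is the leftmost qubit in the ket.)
0.2588|01⟩ + (0.683 + 0.683i)|11⟩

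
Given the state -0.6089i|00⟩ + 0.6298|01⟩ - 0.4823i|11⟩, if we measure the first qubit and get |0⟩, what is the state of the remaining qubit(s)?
-0.6951i|0⟩ + 0.7189|1⟩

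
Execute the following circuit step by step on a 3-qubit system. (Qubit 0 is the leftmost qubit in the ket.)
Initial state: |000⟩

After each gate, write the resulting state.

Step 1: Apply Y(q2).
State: i|001⟩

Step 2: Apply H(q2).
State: (1/√2)i|000⟩ - (1/√2)i|001⟩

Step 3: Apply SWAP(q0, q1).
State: (1/√2)i|000⟩ - (1/√2)i|001⟩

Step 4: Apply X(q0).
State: (1/√2)i|100⟩ - (1/√2)i|101⟩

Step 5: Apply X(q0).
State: (1/√2)i|000⟩ - (1/√2)i|001⟩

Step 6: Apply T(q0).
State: (1/√2)i|000⟩ - (1/√2)i|001⟩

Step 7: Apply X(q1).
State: (1/√2)i|010⟩ - (1/√2)i|011⟩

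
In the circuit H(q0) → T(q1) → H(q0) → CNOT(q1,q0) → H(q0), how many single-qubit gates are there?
4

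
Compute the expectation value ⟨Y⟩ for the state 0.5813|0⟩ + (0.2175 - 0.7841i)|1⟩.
-0.9116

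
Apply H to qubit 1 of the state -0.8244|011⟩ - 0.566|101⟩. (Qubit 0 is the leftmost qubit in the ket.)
-0.5829|001⟩ + 0.5829|011⟩ - 0.4002|101⟩ - 0.4002|111⟩

H on qubit 1 mixes each pair of kets that differ only in qubit 1: amplitudes (a, b) of (|…0…⟩, |…1…⟩) become ((a + b)/√2, (a − b)/√2). Kets absent from the input have amplitude 0.
(|001⟩, |011⟩): (a, b) = (0, -0.8244) → (-0.5829, 0.5829)
(|101⟩, |111⟩): (a, b) = (-0.566, 0) → (-0.4002, -0.4002)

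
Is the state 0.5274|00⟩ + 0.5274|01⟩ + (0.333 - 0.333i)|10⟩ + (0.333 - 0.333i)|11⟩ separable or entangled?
Separable

Writing the state as a|00⟩ + b|01⟩ + c|10⟩ + d|11⟩, it is a product state iff ad − bc = 0.
Here (a, b, c, d) = (0.5274, 0.5274, (0.333 - 0.333i), (0.333 - 0.333i)): ad − bc = (0.5274)(0.333 - 0.333i) − (0.5274)(0.333 - 0.333i) = 0, so the state is separable.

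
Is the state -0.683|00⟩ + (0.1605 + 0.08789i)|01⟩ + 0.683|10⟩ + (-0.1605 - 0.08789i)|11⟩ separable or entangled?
Separable

Writing the state as a|00⟩ + b|01⟩ + c|10⟩ + d|11⟩, it is a product state iff ad − bc = 0.
Here (a, b, c, d) = (-0.683, (0.1605 + 0.08789i), 0.683, (-0.1605 - 0.08789i)): ad − bc = (-0.683)(-0.1605 - 0.08789i) − (0.1605 + 0.08789i)(0.683) = 0, so the state is separable.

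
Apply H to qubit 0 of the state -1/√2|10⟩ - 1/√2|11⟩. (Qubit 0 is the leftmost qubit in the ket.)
-1/2|00⟩ - 1/2|01⟩ + 1/2|10⟩ + 1/2|11⟩

H on qubit 0 mixes each pair of kets that differ only in qubit 0: amplitudes (a, b) of (|…0…⟩, |…1…⟩) become ((a + b)/√2, (a − b)/√2). Kets absent from the input have amplitude 0.
(|00⟩, |10⟩): (a, b) = (0, -1/√2) → (-1/2, 1/2)
(|01⟩, |11⟩): (a, b) = (0, -1/√2) → (-1/2, 1/2)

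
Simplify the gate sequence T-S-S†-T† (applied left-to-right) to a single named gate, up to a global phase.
I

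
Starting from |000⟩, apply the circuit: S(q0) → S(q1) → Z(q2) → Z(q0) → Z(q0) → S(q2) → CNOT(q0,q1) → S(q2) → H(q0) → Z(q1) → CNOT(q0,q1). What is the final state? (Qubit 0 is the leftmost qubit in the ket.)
1/√2|000⟩ + 1/√2|110⟩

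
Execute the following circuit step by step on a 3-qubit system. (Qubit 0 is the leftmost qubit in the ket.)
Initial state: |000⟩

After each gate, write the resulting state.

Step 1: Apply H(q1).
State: 1/√2|000⟩ + 1/√2|010⟩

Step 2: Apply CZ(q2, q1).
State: 1/√2|000⟩ + 1/√2|010⟩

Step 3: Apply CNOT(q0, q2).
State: 1/√2|000⟩ + 1/√2|010⟩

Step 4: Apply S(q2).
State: 1/√2|000⟩ + 1/√2|010⟩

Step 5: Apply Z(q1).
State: 1/√2|000⟩ - 1/√2|010⟩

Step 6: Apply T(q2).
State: 1/√2|000⟩ - 1/√2|010⟩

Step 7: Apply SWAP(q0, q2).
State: 1/√2|000⟩ - 1/√2|010⟩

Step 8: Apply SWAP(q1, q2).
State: 1/√2|000⟩ - 1/√2|001⟩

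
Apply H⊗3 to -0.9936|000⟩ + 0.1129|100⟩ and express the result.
-0.3114|000⟩ - 0.3114|001⟩ - 0.3114|010⟩ - 0.3114|011⟩ - 0.3912|100⟩ - 0.3912|101⟩ - 0.3912|110⟩ - 0.3912|111⟩

H⊗3 gives amp(|y⟩) = (1/2√2) Σ_x (−1)^(x·y) amp(|x⟩), where x·y is the number of positions in which both x and y have a 1.
|000⟩: (-0.9936 + 0.1129)/(2√2) = -0.3114
|001⟩: (-0.9936 + 0.1129)/(2√2) = -0.3114
|010⟩: (-0.9936 + 0.1129)/(2√2) = -0.3114
|011⟩: (-0.9936 + 0.1129)/(2√2) = -0.3114
|100⟩: (-0.9936 - 0.1129)/(2√2) = -0.3912
|101⟩: (-0.9936 - 0.1129)/(2√2) = -0.3912
|110⟩: (-0.9936 - 0.1129)/(2√2) = -0.3912
|111⟩: (-0.9936 - 0.1129)/(2√2) = -0.3912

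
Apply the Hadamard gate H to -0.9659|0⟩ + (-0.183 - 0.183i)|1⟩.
(-0.8124 - 0.1294i)|0⟩ + (-0.5536 + 0.1294i)|1⟩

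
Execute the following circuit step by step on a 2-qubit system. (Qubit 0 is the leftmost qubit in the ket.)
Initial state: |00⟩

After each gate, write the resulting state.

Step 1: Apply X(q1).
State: |01⟩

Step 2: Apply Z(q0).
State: |01⟩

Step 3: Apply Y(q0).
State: i|11⟩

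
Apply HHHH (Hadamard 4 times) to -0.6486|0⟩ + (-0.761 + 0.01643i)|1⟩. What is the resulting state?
-0.6486|0⟩ + (-0.761 + 0.01643i)|1⟩

H² = I, so an even number of Hadamards cancels: H^4 = I and the state is unchanged.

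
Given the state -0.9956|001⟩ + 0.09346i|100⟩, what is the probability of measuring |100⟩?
0.008735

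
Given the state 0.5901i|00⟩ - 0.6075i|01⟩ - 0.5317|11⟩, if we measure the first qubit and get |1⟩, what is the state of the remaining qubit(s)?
-|1⟩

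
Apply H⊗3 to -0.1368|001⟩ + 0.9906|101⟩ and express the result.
0.3019|000⟩ - 0.3019|001⟩ + 0.3019|010⟩ - 0.3019|011⟩ - 0.3986|100⟩ + 0.3986|101⟩ - 0.3986|110⟩ + 0.3986|111⟩

H⊗3 gives amp(|y⟩) = (1/2√2) Σ_x (−1)^(x·y) amp(|x⟩), where x·y is the number of positions in which both x and y have a 1.
|000⟩: (-0.1368 + 0.9906)/(2√2) = 0.3019
|001⟩: (0.1368 - 0.9906)/(2√2) = -0.3019
|010⟩: (-0.1368 + 0.9906)/(2√2) = 0.3019
|011⟩: (0.1368 - 0.9906)/(2√2) = -0.3019
|100⟩: (-0.1368 - 0.9906)/(2√2) = -0.3986
|101⟩: (0.1368 + 0.9906)/(2√2) = 0.3986
|110⟩: (-0.1368 - 0.9906)/(2√2) = -0.3986
|111⟩: (0.1368 + 0.9906)/(2√2) = 0.3986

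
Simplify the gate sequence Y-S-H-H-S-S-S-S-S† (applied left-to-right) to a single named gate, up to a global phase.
Y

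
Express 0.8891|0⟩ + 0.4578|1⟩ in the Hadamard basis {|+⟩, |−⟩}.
0.9524|+⟩ + 0.305|−⟩

With |ψ⟩ = α|0⟩ + β|1⟩, the Hadamard-basis coefficients are ⟨+|ψ⟩ = (α + β)/√2 and ⟨−|ψ⟩ = (α − β)/√2.
Here α = 0.8891, β = 0.4578: (α + β)/√2 = 0.9524, (α − β)/√2 = 0.305.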